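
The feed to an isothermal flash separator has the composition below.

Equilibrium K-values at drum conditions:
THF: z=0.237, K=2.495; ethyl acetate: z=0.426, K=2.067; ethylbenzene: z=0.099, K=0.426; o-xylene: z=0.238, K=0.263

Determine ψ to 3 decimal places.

Rachford–Rice: g(ψ) = Σ zᵢ(Kᵢ−1)/(1+ψ(Kᵢ−1)) = 0.
Feasibility: ΣzᵢKᵢ = 1.577, Σzᵢ/Kᵢ = 1.438 — both > 1, two phases present.
Iterate (Newton) starting at ψ = 0.5:
  ψ = 0.500: g = 0.1417, g' = -0.768 → ψ = 0.685
  ψ = 0.685: g = -0.0098, g' = -0.906 → ψ = 0.674
Converged at ψ = 0.674.

ψ = 0.674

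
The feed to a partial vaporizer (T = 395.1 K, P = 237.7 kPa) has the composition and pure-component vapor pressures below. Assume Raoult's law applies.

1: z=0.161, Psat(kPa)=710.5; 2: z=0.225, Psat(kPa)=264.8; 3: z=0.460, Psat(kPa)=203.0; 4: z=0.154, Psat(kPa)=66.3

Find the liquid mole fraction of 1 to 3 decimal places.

x_1 = 0.097

Raoult's law: Kᵢ = Pᵢˢᵃᵗ/P = Pᵢˢᵃᵗ/237.7.
  K_1 = 710.5/237.7 = 2.98906, K_2 = 264.8/237.7 = 1.11401, K_3 = 203.0/237.7 = 0.85402, K_4 = 66.3/237.7 = 0.27892
Newton–Raphson from ψ = 0.64:
  ψ = 0.640: g = -0.1155, g' = -0.414 → ψ = 0.361
  ψ = 0.361: g = -0.0100, g' = -0.376 → ψ = 0.334
  ψ = 0.334: g = 0.0001, g' = -0.382 → ψ = 0.335
Converged at ψ = 0.335.
Compositions from xᵢ = zᵢ/(1+ψ(Kᵢ−1)), yᵢ = Kᵢxᵢ:
  1: x = 0.097, y = 0.289
  2: x = 0.217, y = 0.241
  3: x = 0.484, y = 0.413
  4: x = 0.203, y = 0.057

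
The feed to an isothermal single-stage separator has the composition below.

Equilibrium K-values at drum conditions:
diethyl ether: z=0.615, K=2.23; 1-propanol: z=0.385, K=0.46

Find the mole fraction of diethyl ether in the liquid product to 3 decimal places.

x_diethyl ether = 0.305

Material balance + equilibrium reduce to Σ zᵢ(Kᵢ−1)/(1+ψ(Kᵢ−1)) = 0.
g(0) = ΣzᵢKᵢ − 1 = 0.549 and g(1) = 1 − Σzᵢ/Kᵢ = -0.113, so a root lies in (0, 1).
Binary case is linear: z₁(K₁−1)(1+ψ(K₂−1)) + z₂(K₂−1)(1+ψ(K₁−1)) = 0
⇒ ψ = [z₁(K₁−1)+z₂(K₂−1)] / [−(K₁−1)(K₂−1)] = 0.5485/0.6642 = 0.826
Compositions from xᵢ = zᵢ/(1+ψ(Kᵢ−1)), yᵢ = Kᵢxᵢ:
  diethyl ether: x = 0.305, y = 0.680
  1-propanol: x = 0.695, y = 0.320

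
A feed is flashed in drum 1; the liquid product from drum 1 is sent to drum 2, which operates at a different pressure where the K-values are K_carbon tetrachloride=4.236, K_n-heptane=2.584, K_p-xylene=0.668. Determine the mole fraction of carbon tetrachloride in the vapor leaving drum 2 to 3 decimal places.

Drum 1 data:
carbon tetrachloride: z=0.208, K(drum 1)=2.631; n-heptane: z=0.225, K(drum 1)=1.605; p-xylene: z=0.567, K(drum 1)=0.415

Drum 1:
Rachford–Rice: g(ψ₁) = Σ zᵢ(Kᵢ−1)/(1+ψ₁(Kᵢ−1)) = 0.
Feasibility: ΣzᵢKᵢ = 1.144, Σzᵢ/Kᵢ = 1.586 — both > 1, two phases present.
Newton–Raphson from ψ₁ = 0.5:
  ψ₁ = 0.500: g = -0.1775, g' = -0.604 → ψ₁ = 0.206
  ψ₁ = 0.206: g = -0.0023, g' = -0.626 → ψ₁ = 0.203
Converged at ψ₁ = 0.203.
Drum-1 compositions:
  carbon tetrachloride: x = 0.156, y = 0.411
  n-heptane: x = 0.200, y = 0.322
  p-xylene: x = 0.643, y = 0.267
Drum-2 feed = drum-1 liquid: z₂ = (0.1564, 0.2004, 0.6432).
Drum 2:
Rachford–Rice: g(ψ₂) = Σ zᵢ(Kᵢ−1)/(1+ψ₂(Kᵢ−1)) = 0.
Feasibility: ΣzᵢKᵢ = 1.610, Σzᵢ/Kᵢ = 1.077 — both > 1, two phases present.
Newton–Raphson from ψ₂ = 0.58:
  ψ₂ = 0.580: g = 0.0769, g' = -0.443 → ψ₂ = 0.753
  ψ₂ = 0.753: g = 0.0071, g' = -0.369 → ψ₂ = 0.773
Converged at ψ₂ = 0.773.
  carbon tetrachloride: x = 0.045, y = 0.189
  n-heptane: x = 0.090, y = 0.233
  p-xylene: x = 0.865, y = 0.578

y_carbon tetrachloride (drum 2) = 0.189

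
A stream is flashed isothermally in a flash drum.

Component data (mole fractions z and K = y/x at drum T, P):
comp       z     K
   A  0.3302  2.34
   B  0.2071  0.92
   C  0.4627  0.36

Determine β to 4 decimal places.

β = 0.1880

Rachford–Rice: g(β) = Σ zᵢ(Kᵢ−1)/(1+β(Kᵢ−1)) = 0.
g(0) = ΣzᵢKᵢ − 1 = 0.1298 and g(1) = 1 − Σzᵢ/Kᵢ = -0.6515, so a root lies in (0, 1).
Newton iteration, β⁰ = 0.5:
  β = 0.5000: g = -0.18779, g' = -0.6239 → β = 0.1990
  β = 0.1990: g = -0.00687, g' = -0.6198 → β = 0.1879
  β = 0.1879: g = 0.00003, g' = -0.6246 → β = 0.1880
Converged at β = 0.1880.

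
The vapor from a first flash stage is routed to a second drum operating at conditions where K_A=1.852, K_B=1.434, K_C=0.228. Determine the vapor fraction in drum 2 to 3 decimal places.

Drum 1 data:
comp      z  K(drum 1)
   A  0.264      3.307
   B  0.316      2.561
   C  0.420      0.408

V/F (drum 2) = 0.390

Drum 1:
Rachford–Rice: g(ψ₁) = Σ zᵢ(Kᵢ−1)/(1+ψ₁(Kᵢ−1)) = 0.
g(0) = ΣzᵢKᵢ − 1 = 0.854 and g(1) = 1 − Σzᵢ/Kᵢ = -0.233, so a root lies in (0, 1).
Newton–Raphson from ψ₁ = 0.66:
  ψ₁ = 0.660: g = 0.0763, g' = -0.804 → ψ₁ = 0.755
  ψ₁ = 0.755: g = -0.0009, g' = -0.830 → ψ₁ = 0.754
Converged at ψ₁ = 0.754.
Drum-1 compositions:
  A: x = 0.096, y = 0.319
  B: x = 0.145, y = 0.372
  C: x = 0.758, y = 0.309
Drum-2 feed = drum-1 vapor: z₂ = (0.3188, 0.3718, 0.3094).
Drum 2:
Material balance + equilibrium reduce to Σ zᵢ(Kᵢ−1)/(1+ψ₂(Kᵢ−1)) = 0.
g(0) = ΣzᵢKᵢ − 1 = 0.194 and g(1) = 1 − Σzᵢ/Kᵢ = -0.789, so a root lies in (0, 1).
Iterate (Newton) starting at ψ₂ = 0.67:
  ψ₂ = 0.670: g = -0.1969, g' = -0.927 → ψ₂ = 0.458
  ψ₂ = 0.458: g = -0.0393, g' = -0.609 → ψ₂ = 0.393
  ψ₂ = 0.393: g = -0.0016, g' = -0.561 → ψ₂ = 0.390
Converged at ψ₂ = 0.390.
  A: x = 0.239, y = 0.443
  B: x = 0.318, y = 0.456
  C: x = 0.443, y = 0.101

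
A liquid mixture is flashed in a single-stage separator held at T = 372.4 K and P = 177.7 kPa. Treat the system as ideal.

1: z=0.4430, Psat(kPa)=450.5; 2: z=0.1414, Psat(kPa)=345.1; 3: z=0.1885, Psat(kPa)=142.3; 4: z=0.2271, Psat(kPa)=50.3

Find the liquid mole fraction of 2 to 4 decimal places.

x_2 = 0.0830

Raoult's law: Kᵢ = Pᵢˢᵃᵗ/P = Pᵢˢᵃᵗ/177.7.
  K_1 = 450.5/177.7 = 2.535172, K_2 = 345.1/177.7 = 1.942037, K_3 = 142.3/177.7 = 0.800788, K_4 = 50.3/177.7 = 0.283061
Let ψ = V/F and solve Σ zᵢ(Kᵢ−1)/(1+ψ(Kᵢ−1)) = 0.
Feasibility: ΣzᵢKᵢ = 1.6129, Σzᵢ/Kᵢ = 1.2852 — both > 1, two phases present.
Newton–Raphson from ψ = 0.5:
  ψ = 0.5000: g = 0.17980, g' = -0.6850 → ψ = 0.7625
  ψ = 0.7625: g = -0.01258, g' = -0.8425 → ψ = 0.7476
  ψ = 0.7476: g = -0.00016, g' = -0.8220 → ψ = 0.7474
Converged at ψ = 0.7474.
Compositions from xᵢ = zᵢ/(1+ψ(Kᵢ−1)), yᵢ = Kᵢxᵢ:
  1: x = 0.2063, y = 0.5230
  2: x = 0.0830, y = 0.1611
  3: x = 0.2215, y = 0.1774
  4: x = 0.4892, y = 0.1385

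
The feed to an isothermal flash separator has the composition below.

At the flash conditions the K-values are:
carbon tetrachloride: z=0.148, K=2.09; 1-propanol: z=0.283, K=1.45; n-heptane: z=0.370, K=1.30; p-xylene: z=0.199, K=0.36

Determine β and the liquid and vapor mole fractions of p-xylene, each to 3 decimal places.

β = 0.818, x_p-xylene = 0.418, y_p-xylene = 0.150

Newton–Raphson from β = 0.5:
  β = 0.500: g = 0.1176, g' = -0.313 → β = 0.875
  β = 0.875: g = -0.0278, g' = -0.518 → β = 0.822
  β = 0.822: g = -0.0015, g' = -0.464 → β = 0.818
Converged at β = 0.818.
Compositions from xᵢ = zᵢ/(1+β(Kᵢ−1)), yᵢ = Kᵢxᵢ:
  carbon tetrachloride: x = 0.078, y = 0.163
  1-propanol: x = 0.207, y = 0.300
  n-heptane: x = 0.297, y = 0.386
  p-xylene: x = 0.418, y = 0.150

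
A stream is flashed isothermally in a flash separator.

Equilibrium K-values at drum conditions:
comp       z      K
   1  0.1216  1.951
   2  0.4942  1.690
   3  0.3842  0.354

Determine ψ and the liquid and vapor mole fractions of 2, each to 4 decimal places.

ψ = 0.4328, x_2 = 0.3806, y_2 = 0.6431

Material balance + equilibrium reduce to Σ zᵢ(Kᵢ−1)/(1+ψ(Kᵢ−1)) = 0.
g(0) = ΣzᵢKᵢ − 1 = 0.2084 and g(1) = 1 − Σzᵢ/Kᵢ = -0.4401, so a root lies in (0, 1).
Newton iteration, ψ⁰ = 0.55:
  ψ = 0.5500: g = -0.06186, g' = -0.5568 → ψ = 0.4389
  ψ = 0.4389: g = -0.00309, g' = -0.5057 → ψ = 0.4328
Converged at ψ = 0.4328.
Compositions from xᵢ = zᵢ/(1+ψ(Kᵢ−1)), yᵢ = Kᵢxᵢ:
  1: x = 0.0861, y = 0.1681
  2: x = 0.3806, y = 0.6431
  3: x = 0.5333, y = 0.1888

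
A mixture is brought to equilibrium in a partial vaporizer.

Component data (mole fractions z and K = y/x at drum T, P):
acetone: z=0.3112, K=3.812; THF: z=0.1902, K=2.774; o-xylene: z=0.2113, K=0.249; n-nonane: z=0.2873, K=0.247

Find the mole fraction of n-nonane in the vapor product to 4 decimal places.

y_n-nonane = 0.1080

Rachford–Rice: g(V/F) = Σ zᵢ(Kᵢ−1)/(1+V/F(Kᵢ−1)) = 0.
Feasibility: ΣzᵢKᵢ = 1.8375, Σzᵢ/Kᵢ = 2.1620 — both > 1, two phases present.
Newton–Raphson from V/F = 0.5:
  V/F = 0.5000: g = -0.05855, g' = -1.3178 → V/F = 0.4556
  V/F = 0.4556: g = -0.00028, g' = -1.3088 → V/F = 0.4554
Converged at V/F = 0.4554.
Compositions from xᵢ = zᵢ/(1+V/F(Kᵢ−1)), yᵢ = Kᵢxᵢ:
  acetone: x = 0.1365, y = 0.5202
  THF: x = 0.1052, y = 0.2919
  o-xylene: x = 0.3211, y = 0.0800
  n-nonane: x = 0.4372, y = 0.1080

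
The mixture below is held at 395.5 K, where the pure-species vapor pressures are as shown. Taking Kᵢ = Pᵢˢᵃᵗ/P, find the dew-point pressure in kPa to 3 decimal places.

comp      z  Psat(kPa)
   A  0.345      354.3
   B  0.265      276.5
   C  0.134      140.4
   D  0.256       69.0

At the dew point ψ → 1, so Σzᵢ/Kᵢ = 1 with Kᵢ = Pᵢˢᵃᵗ/P ⇒ 1/P = Σzᵢ/Pᵢˢᵃᵗ.
1/P = 0.345/354.3 + 0.265/276.5 + 0.134/140.4 + 0.256/69.0 = 0.006597 ⇒ P = 151.590 kPa

Pdew = 151.590 kPa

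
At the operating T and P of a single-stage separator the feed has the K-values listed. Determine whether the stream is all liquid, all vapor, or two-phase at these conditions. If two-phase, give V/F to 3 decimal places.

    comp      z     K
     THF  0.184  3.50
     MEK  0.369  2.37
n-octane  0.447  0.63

ΣzᵢKᵢ = 1.800; Σzᵢ/Kᵢ = 0.918.
Since Σzᵢ/Kᵢ < 1 the mixture is above its dew point — single vapor phase.

all vapor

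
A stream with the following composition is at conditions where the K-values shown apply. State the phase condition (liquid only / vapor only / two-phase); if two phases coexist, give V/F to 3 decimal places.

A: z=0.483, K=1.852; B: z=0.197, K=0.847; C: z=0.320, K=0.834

ΣzᵢKᵢ = 1.328; Σzᵢ/Kᵢ = 0.877.
Since Σzᵢ/Kᵢ < 1 the mixture is above its dew point — single vapor phase.

vapor only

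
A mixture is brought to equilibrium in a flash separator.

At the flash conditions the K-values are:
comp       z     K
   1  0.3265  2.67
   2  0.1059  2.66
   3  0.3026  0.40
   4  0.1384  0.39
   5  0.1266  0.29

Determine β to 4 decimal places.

β = 0.3483

Newton iteration, β⁰ = 0.5:
  β = 0.5000: g = -0.12700, g' = -0.8399 → β = 0.3488
  β = 0.3488: g = -0.00044, g' = -0.8507 → β = 0.3483
Converged at β = 0.3483.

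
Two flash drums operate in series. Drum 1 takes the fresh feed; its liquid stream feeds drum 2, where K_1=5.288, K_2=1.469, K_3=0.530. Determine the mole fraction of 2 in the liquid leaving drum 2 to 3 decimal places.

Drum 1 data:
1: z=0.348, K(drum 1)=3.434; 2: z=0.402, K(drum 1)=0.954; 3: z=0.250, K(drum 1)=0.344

x_2 (drum 2) = 0.321

Drum 1:
Let ψ₁ = V/F and solve Σ zᵢ(Kᵢ−1)/(1+ψ₁(Kᵢ−1)) = 0.
Feasibility: ΣzᵢKᵢ = 1.665, Σzᵢ/Kᵢ = 1.249 — both > 1, two phases present.
Newton iteration, ψ₁⁰ = 0.5:
  ψ₁ = 0.500: g = 0.1191, g' = -0.659 → ψ₁ = 0.681
  ψ₁ = 0.681: g = 0.0033, g' = -0.644 → ψ₁ = 0.686
Converged at ψ₁ = 0.686.
Drum-1 compositions:
  1: x = 0.130, y = 0.448
  2: x = 0.415, y = 0.396
  3: x = 0.455, y = 0.156
Drum-2 feed = drum-1 liquid: z₂ = (0.1304, 0.4151, 0.4545).
Drum 2:
Rachford–Rice: g(ψ₂) = Σ zᵢ(Kᵢ−1)/(1+ψ₂(Kᵢ−1)) = 0.
g(0) = ΣzᵢKᵢ − 1 = 0.540 and g(1) = 1 − Σzᵢ/Kᵢ = -0.165, so a root lies in (0, 1).
Newton–Raphson from ψ₂ = 0.32:
  ψ₂ = 0.320: g = 0.1534, g' = -0.634 → ψ₂ = 0.562
  ψ₂ = 0.562: g = 0.0277, g' = -0.449 → ψ₂ = 0.624
  ψ₂ = 0.624: g = 0.0005, g' = -0.433 → ψ₂ = 0.625
Converged at ψ₂ = 0.625.
  1: x = 0.035, y = 0.187
  2: x = 0.321, y = 0.472
  3: x = 0.644, y = 0.341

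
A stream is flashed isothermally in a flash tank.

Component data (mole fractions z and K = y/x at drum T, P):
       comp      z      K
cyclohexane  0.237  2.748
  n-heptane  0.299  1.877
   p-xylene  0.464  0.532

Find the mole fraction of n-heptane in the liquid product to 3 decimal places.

Let β = V/F and solve Σ zᵢ(Kᵢ−1)/(1+β(Kᵢ−1)) = 0.
Check two-phase: ΣzᵢKᵢ = 1.459 > 1 and Σzᵢ/Kᵢ = 1.118 > 1, so g(0) = 0.459 > 0 and g(1) = -0.118 < 0.
Newton iteration, β⁰ = 0.5:
  β = 0.500: g = 0.1199, g' = -0.491 → β = 0.744
  β = 0.744: g = 0.0054, g' = -0.460 → β = 0.756
Converged at β = 0.756.
Compositions from xᵢ = zᵢ/(1+β(Kᵢ−1)), yᵢ = Kᵢxᵢ:
  cyclohexane: x = 0.102, y = 0.281
  n-heptane: x = 0.180, y = 0.337
  p-xylene: x = 0.718, y = 0.382

x_n-heptane = 0.180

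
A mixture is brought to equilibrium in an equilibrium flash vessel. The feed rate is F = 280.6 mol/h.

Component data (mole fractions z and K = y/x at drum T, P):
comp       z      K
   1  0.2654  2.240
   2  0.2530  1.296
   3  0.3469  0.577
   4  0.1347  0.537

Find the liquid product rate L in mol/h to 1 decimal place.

L = 139.3 mol/h

Rachford–Rice: g(ψ) = Σ zᵢ(Kᵢ−1)/(1+ψ(Kᵢ−1)) = 0.
Feasibility: ΣzᵢKᵢ = 1.1949, Σzᵢ/Kᵢ = 1.1657 — both > 1, two phases present.
Newton–Raphson from ψ = 0.65:
  ψ = 0.6500: g = -0.04657, g' = -0.3179 → ψ = 0.5035
Converged at ψ = 0.5035.
Then V = ψ·F = 0.5035·280.6 = 141.3 mol/h and L = F − V = 139.3 mol/h.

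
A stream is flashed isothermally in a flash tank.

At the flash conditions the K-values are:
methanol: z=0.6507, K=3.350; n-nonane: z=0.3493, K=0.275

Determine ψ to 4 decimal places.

Binary case is linear: z₁(K₁−1)(1+ψ(K₂−1)) + z₂(K₂−1)(1+ψ(K₁−1)) = 0
⇒ ψ = [z₁(K₁−1)+z₂(K₂−1)] / [−(K₁−1)(K₂−1)] = 1.27590/1.70375 = 0.7489

ψ = 0.7489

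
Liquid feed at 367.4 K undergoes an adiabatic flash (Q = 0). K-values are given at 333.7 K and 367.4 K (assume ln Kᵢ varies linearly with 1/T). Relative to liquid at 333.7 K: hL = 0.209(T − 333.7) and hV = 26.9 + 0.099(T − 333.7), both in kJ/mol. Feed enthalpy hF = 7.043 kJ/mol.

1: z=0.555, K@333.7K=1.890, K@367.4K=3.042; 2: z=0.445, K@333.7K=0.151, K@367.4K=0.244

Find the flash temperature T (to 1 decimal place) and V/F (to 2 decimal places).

Adiabatic flash: solve Rachford–Rice at each trial T, then check hF = ψ·hV(T) + (1−ψ)·hL(T).
  T = 333.7 K: K = (1.890, 0.151), RR gives ψ = 0.154, H_out = 4.135 kJ/mol
  T = 367.4 K: K = (3.042, 0.244), RR gives ψ = 0.516, H_out = 19.016 kJ/mol
  T = 350.5 K: K = (2.424, 0.194), RR gives ψ = 0.376, H_out = 12.932 kJ/mol
  T = 342.1 K: K = (2.147, 0.172), RR gives ψ = 0.282, H_out = 9.081 kJ/mol
  T = 337.9 K: K = (2.016, 0.161), RR gives ψ = 0.224, H_out = 6.789 kJ/mol
  T = 340.0 K: K = (2.081, 0.166), RR gives ψ = 0.254, H_out = 7.973 kJ/mol
  T = 338.9 K: K = (2.047, 0.164), RR gives ψ = 0.238, H_out = 7.363 kJ/mol
Linear interpolation between T = 337.9 (H_out = 6.789) and T = 338.9 (H_out = 7.363) on hF = 7.043 gives T ≈ 338.3 K, at which ψ = 0.23.

T = 338.3 K, V/F = 0.23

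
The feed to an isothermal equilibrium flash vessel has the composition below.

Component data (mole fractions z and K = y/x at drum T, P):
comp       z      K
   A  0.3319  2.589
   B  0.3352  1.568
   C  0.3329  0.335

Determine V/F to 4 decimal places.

V/F = 0.6619

Rachford–Rice: g(V/F) = Σ zᵢ(Kᵢ−1)/(1+V/F(Kᵢ−1)) = 0.
g(0) = ΣzᵢKᵢ − 1 = 0.4964 and g(1) = 1 − Σzᵢ/Kᵢ = -0.3357, so a root lies in (0, 1).
Iterate (Newton) starting at V/F = 0.52:
  V/F = 0.5200: g = 0.09736, g' = -0.6597 → V/F = 0.6676
  V/F = 0.6676: g = -0.00416, g' = -0.7303 → V/F = 0.6619
Converged at V/F = 0.6619.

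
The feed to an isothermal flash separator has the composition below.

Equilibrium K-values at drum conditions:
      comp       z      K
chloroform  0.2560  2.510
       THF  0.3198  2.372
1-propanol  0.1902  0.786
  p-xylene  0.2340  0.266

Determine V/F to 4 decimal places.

Rachford–Rice: g(V/F) = Σ zᵢ(Kᵢ−1)/(1+V/F(Kᵢ−1)) = 0.
Check two-phase: ΣzᵢKᵢ = 1.6129 > 1 and Σzᵢ/Kᵢ = 1.3585 > 1, so g(0) = 0.6129 > 0 and g(1) = -0.3585 < 0.
Newton iteration, V/F⁰ = 0.56:
  V/F = 0.5600: g = 0.11970, g' = -0.7386 → V/F = 0.7221
  V/F = 0.7221: g = -0.00825, g' = -0.8684 → V/F = 0.7126
  V/F = 0.7126: g = -0.00006, g' = -0.8556 → V/F = 0.7125
Converged at V/F = 0.7125.

V/F = 0.7125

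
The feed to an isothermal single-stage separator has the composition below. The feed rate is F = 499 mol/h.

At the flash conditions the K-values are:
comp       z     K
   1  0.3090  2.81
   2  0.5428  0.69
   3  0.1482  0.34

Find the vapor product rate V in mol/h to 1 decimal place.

Rachford–Rice: g(V/F) = Σ zᵢ(Kᵢ−1)/(1+V/F(Kᵢ−1)) = 0.
Feasibility: ΣzᵢKᵢ = 1.2932, Σzᵢ/Kᵢ = 1.3325 — both > 1, two phases present.
Newton iteration, V/F⁰ = 0.5:
  V/F = 0.5000: g = -0.05153, g' = -0.4958 → V/F = 0.3961
  V/F = 0.3961: g = 0.00151, g' = -0.5296 → V/F = 0.3989
Converged at V/F = 0.3989.
Then V = V/F·F = 0.3989·499 = 199.1 mol/h and L = F − V = 299.9 mol/h.

V = 199.1 mol/h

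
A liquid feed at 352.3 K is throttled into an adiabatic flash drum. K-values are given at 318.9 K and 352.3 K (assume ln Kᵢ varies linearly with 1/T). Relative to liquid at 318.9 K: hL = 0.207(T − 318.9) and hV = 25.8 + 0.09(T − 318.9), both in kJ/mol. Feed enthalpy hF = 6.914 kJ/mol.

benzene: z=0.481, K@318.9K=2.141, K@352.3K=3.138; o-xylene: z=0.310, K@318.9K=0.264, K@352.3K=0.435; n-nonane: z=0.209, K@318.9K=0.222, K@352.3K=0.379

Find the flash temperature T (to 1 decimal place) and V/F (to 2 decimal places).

Adiabatic flash: solve Rachford–Rice at each trial T, then check hF = ψ·hV(T) + (1−ψ)·hL(T).
  T = 318.9 K: K = (2.141, 0.264, 0.222), RR gives ψ = 0.184, H_out = 4.745 kJ/mol
  T = 352.3 K: K = (3.138, 0.435, 0.379), RR gives ψ = 0.575, H_out = 19.501 kJ/mol
  T = 335.6 K: K = (2.617, 0.343, 0.294), RR gives ψ = 0.389, H_out = 12.745 kJ/mol
  T = 327.2 K: K = (2.372, 0.302, 0.256), RR gives ψ = 0.293, H_out = 8.984 kJ/mol
  T = 323.0 K: K = (2.253, 0.282, 0.238), RR gives ψ = 0.240, H_out = 6.923 kJ/mol
  T = 320.9 K: K = (2.195, 0.273, 0.230), RR gives ψ = 0.212, H_out = 5.831 kJ/mol
Linear interpolation between T = 320.9 (H_out = 5.831) and T = 323.0 (H_out = 6.923) on hF = 6.914 gives T ≈ 323.0 K, at which ψ = 0.24.

T = 323.0 K, V/F = 0.24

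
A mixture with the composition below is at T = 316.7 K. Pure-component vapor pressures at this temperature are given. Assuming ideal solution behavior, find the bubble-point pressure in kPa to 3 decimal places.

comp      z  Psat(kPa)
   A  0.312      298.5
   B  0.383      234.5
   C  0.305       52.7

Pbub = 199.019 kPa

At the bubble point ψ → 0, so ΣzᵢKᵢ = 1 with Kᵢ = Pᵢˢᵃᵗ/P ⇒ P = ΣzᵢPᵢˢᵃᵗ.
P = 0.312·298.5 + 0.383·234.5 + 0.305·52.7 = 199.019 kPa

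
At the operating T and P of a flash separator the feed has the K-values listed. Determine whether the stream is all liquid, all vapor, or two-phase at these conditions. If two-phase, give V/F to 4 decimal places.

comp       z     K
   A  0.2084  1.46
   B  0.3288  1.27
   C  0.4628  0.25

ΣzᵢKᵢ = 0.8375; Σzᵢ/Kᵢ = 2.2528.
Since ΣzᵢKᵢ < 1 the mixture is below its bubble point — single liquid phase.

all liquid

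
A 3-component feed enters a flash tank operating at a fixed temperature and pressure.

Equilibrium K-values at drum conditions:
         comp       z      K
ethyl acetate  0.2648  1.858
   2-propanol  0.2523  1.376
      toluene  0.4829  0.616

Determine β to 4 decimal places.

β = 0.5408

Iterate (Newton) starting at β = 0.54:
  β = 0.5400: g = 0.00017, g' = -0.2290 → β = 0.5408
Converged at β = 0.5408.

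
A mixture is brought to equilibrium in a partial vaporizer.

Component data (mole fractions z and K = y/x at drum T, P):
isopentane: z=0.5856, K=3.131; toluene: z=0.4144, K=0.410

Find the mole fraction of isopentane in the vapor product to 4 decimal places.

Let ψ = V/F and solve Σ zᵢ(Kᵢ−1)/(1+ψ(Kᵢ−1)) = 0.
g(0) = ΣzᵢKᵢ − 1 = 1.0034 and g(1) = 1 − Σzᵢ/Kᵢ = -0.1978, so a root lies in (0, 1).
Binary case is linear: z₁(K₁−1)(1+ψ(K₂−1)) + z₂(K₂−1)(1+ψ(K₁−1)) = 0
⇒ ψ = [z₁(K₁−1)+z₂(K₂−1)] / [−(K₁−1)(K₂−1)] = 1.00342/1.25729 = 0.7981
Compositions from xᵢ = zᵢ/(1+ψ(Kᵢ−1)), yᵢ = Kᵢxᵢ:
  isopentane: x = 0.2168, y = 0.6789
  toluene: x = 0.7832, y = 0.3211

y_isopentane = 0.6789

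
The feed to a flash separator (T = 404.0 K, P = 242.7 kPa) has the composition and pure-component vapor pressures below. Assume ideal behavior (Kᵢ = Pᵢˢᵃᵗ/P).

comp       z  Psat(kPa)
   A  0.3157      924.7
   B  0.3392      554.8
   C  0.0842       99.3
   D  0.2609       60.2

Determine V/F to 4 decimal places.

V/F = 0.7245

Raoult's law: Kᵢ = Pᵢˢᵃᵗ/P = Pᵢˢᵃᵗ/242.7.
  K_A = 924.7/242.7 = 3.810054, K_B = 554.8/242.7 = 2.285950, K_C = 99.3/242.7 = 0.409147, K_D = 60.2/242.7 = 0.248043
Rachford–Rice: g(V/F) = Σ zᵢ(Kᵢ−1)/(1+V/F(Kᵢ−1)) = 0.
Check two-phase: ΣzᵢKᵢ = 2.0774 > 1 and Σzᵢ/Kᵢ = 1.4889 > 1, so g(0) = 1.0774 > 0 and g(1) = -0.4889 < 0.
Newton iteration, V/F⁰ = 0.62:
  V/F = 0.6200: g = 0.12016, g' = -1.0961 → V/F = 0.7296
  V/F = 0.7296: g = -0.00622, g' = -1.2322 → V/F = 0.7246
  V/F = 0.7246: g = -0.00002, g' = -1.2227 → V/F = 0.7245
Converged at V/F = 0.7245.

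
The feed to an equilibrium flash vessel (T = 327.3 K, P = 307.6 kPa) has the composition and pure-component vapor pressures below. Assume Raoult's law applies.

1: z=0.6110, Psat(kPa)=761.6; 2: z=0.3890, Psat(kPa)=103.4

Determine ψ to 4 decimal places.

Raoult's law: Kᵢ = Pᵢˢᵃᵗ/P = Pᵢˢᵃᵗ/307.6.
  K_1 = 761.6/307.6 = 2.475943, K_2 = 103.4/307.6 = 0.336151
Let ψ = V/F and solve Σ zᵢ(Kᵢ−1)/(1+ψ(Kᵢ−1)) = 0.
Feasibility: ΣzᵢKᵢ = 1.6436, Σzᵢ/Kᵢ = 1.4040 — both > 1, two phases present.
Newton iteration, ψ⁰ = 0.33:
  ψ = 0.3300: g = 0.27575, g' = -0.8830 → ψ = 0.6423
  ψ = 0.6423: g = 0.01275, g' = -0.8718 → ψ = 0.6569
  ψ = 0.6569: g = -0.00007, g' = -0.8822 → ψ = 0.6568
Converged at ψ = 0.6568.

ψ = 0.6568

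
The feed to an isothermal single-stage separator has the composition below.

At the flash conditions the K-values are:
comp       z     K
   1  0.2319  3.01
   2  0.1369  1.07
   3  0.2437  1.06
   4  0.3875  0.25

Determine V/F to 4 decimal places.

V/F = 0.2187

Newton iteration, V/F⁰ = 0.5:
  V/F = 0.5000: g = -0.20907, g' = -0.7925 → V/F = 0.2362
  V/F = 0.2362: g = -0.01328, g' = -0.7542 → V/F = 0.2186
  V/F = 0.2186: g = 0.00010, g' = -0.7656 → V/F = 0.2187
Converged at V/F = 0.2187.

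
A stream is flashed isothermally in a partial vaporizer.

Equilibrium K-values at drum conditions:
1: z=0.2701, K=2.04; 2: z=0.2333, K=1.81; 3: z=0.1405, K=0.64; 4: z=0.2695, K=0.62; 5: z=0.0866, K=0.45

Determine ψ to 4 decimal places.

ψ = 0.6957

Rachford–Rice: g(ψ) = Σ zᵢ(Kᵢ−1)/(1+ψ(Kᵢ−1)) = 0.
Check two-phase: ΣzᵢKᵢ = 1.2693 > 1 and Σzᵢ/Kᵢ = 1.1080 > 1, so g(0) = 0.2693 > 0 and g(1) = -0.1080 < 0.
Iterate (Newton) starting at ψ = 0.39:
  ψ = 0.3900: g = 0.10375, g' = -0.3570 → ψ = 0.6806
  ψ = 0.6806: g = 0.00504, g' = -0.3334 → ψ = 0.6957
Converged at ψ = 0.6957.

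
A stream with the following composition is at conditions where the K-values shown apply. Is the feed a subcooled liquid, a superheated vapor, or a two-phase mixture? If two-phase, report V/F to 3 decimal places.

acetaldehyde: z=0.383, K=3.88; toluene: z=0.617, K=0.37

ΣzᵢKᵢ = 1.714; Σzᵢ/Kᵢ = 1.766.
Both exceed 1, so a two-phase solution exists.
Material balance + equilibrium reduce to Σ zᵢ(Kᵢ−1)/(1+ψ(Kᵢ−1)) = 0.
Binary case is linear: z₁(K₁−1)(1+ψ(K₂−1)) + z₂(K₂−1)(1+ψ(K₁−1)) = 0
⇒ ψ = [z₁(K₁−1)+z₂(K₂−1)] / [−(K₁−1)(K₂−1)] = 0.7143/1.8144 = 0.394

two-phase, V/F = 0.394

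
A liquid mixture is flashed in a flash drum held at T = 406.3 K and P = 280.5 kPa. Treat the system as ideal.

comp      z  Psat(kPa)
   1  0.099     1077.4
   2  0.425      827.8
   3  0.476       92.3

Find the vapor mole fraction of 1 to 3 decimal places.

Raoult's law: Kᵢ = Pᵢˢᵃᵗ/P = Pᵢˢᵃᵗ/280.5.
  K_1 = 1077.4/280.5 = 3.84100, K_2 = 827.8/280.5 = 2.95116, K_3 = 92.3/280.5 = 0.32906
Let ψ = V/F and solve Σ zᵢ(Kᵢ−1)/(1+ψ(Kᵢ−1)) = 0.
Check two-phase: ΣzᵢKᵢ = 1.791 > 1 and Σzᵢ/Kᵢ = 1.616 > 1, so g(0) = 0.791 > 0 and g(1) = -0.616 < 0.
Newton–Raphson from ψ = 0.57:
  ψ = 0.570: g = -0.0172, g' = -1.041 → ψ = 0.554
  ψ = 0.554: g = -0.0000, g' = -1.037 → ψ = 0.553
Converged at ψ = 0.553.
Compositions from xᵢ = zᵢ/(1+ψ(Kᵢ−1)), yᵢ = Kᵢxᵢ:
  1: x = 0.038, y = 0.148
  2: x = 0.204, y = 0.603
  3: x = 0.757, y = 0.249

y_1 = 0.148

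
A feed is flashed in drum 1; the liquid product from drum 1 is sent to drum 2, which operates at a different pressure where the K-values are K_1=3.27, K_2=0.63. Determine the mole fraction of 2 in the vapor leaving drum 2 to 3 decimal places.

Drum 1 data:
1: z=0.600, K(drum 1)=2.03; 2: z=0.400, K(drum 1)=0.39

Drum 1:
Material balance + equilibrium reduce to Σ zᵢ(Kᵢ−1)/(1+ψ₁(Kᵢ−1)) = 0.
g(0) = ΣzᵢKᵢ − 1 = 0.374 and g(1) = 1 − Σzᵢ/Kᵢ = -0.321, so a root lies in (0, 1).
Iterate (Newton) starting at ψ₁ = 0.64:
  ψ₁ = 0.640: g = -0.0278, g' = -0.632 → ψ₁ = 0.596
  ψ₁ = 0.596: g = -0.0005, g' = -0.612 → ψ₁ = 0.595
Converged at ψ₁ = 0.595.
Drum-1 compositions:
  1: x = 0.372, y = 0.755
  2: x = 0.628, y = 0.245
Drum-2 feed = drum-1 liquid: z₂ = (0.3720, 0.6280).
Drum 2:
Let ψ₂ = V/F and solve Σ zᵢ(Kᵢ−1)/(1+ψ₂(Kᵢ−1)) = 0.
g(0) = ΣzᵢKᵢ − 1 = 0.612 and g(1) = 1 − Σzᵢ/Kᵢ = -0.111, so a root lies in (0, 1).
Binary case is linear: z₁(K₁−1)(1+ψ₂(K₂−1)) + z₂(K₂−1)(1+ψ₂(K₁−1)) = 0
⇒ ψ₂ = [z₁(K₁−1)+z₂(K₂−1)] / [−(K₁−1)(K₂−1)] = 0.6120/0.8399 = 0.729
  1: x = 0.140, y = 0.458
  2: x = 0.860, y = 0.542

y_2 (drum 2) = 0.542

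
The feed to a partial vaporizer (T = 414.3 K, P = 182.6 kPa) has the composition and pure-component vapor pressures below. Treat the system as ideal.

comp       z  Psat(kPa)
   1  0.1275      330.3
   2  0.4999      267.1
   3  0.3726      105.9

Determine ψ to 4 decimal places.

ψ = 0.7819

Raoult's law: Kᵢ = Pᵢˢᵃᵗ/P = Pᵢˢᵃᵗ/182.6.
  K_1 = 330.3/182.6 = 1.808872, K_2 = 267.1/182.6 = 1.462760, K_3 = 105.9/182.6 = 0.579956
Material balance + equilibrium reduce to Σ zᵢ(Kᵢ−1)/(1+ψ(Kᵢ−1)) = 0.
g(0) = ΣzᵢKᵢ − 1 = 0.1780 and g(1) = 1 − Σzᵢ/Kᵢ = -0.0547, so a root lies in (0, 1).
Iterate (Newton) starting at ψ = 0.5:
  ψ = 0.5000: g = 0.06318, g' = -0.2182 → ψ = 0.7895
  ψ = 0.7895: g = -0.00179, g' = -0.2357 → ψ = 0.7819
Converged at ψ = 0.7819.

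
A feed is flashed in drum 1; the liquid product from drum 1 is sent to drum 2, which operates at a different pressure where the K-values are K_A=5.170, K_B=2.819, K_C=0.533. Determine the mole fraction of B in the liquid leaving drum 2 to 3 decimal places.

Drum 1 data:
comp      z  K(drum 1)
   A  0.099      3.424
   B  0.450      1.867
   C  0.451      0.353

Drum 1:
Newton iteration, ψ₁⁰ = 0.5:
  ψ₁ = 0.500: g = -0.0507, g' = -0.696 → ψ₁ = 0.427
  ψ₁ = 0.427: g = -0.0007, g' = -0.681 → ψ₁ = 0.426
Converged at ψ₁ = 0.426.
Drum-1 compositions:
  A: x = 0.049, y = 0.167
  B: x = 0.329, y = 0.613
  C: x = 0.623, y = 0.220
Drum-2 feed = drum-1 liquid: z₂ = (0.0487, 0.3286, 0.6227).
Drum 2:
Let ψ₂ = V/F and solve Σ zᵢ(Kᵢ−1)/(1+ψ₂(Kᵢ−1)) = 0.
g(0) = ΣzᵢKᵢ − 1 = 0.510 and g(1) = 1 − Σzᵢ/Kᵢ = -0.294, so a root lies in (0, 1).
Newton–Raphson from ψ₂ = 0.36:
  ψ₂ = 0.360: g = 0.0928, g' = -0.729 → ψ₂ = 0.487
  ψ₂ = 0.487: g = 0.0073, g' = -0.625 → ψ₂ = 0.499
Converged at ψ₂ = 0.499.
  A: x = 0.016, y = 0.082
  B: x = 0.172, y = 0.486
  C: x = 0.812, y = 0.433

x_B (drum 2) = 0.172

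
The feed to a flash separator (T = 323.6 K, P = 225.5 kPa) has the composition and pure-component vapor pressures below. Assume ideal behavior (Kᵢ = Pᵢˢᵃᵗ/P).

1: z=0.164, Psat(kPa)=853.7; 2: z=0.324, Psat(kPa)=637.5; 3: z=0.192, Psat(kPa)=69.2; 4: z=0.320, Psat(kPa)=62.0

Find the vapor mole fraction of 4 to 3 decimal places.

Raoult's law: Kᵢ = Pᵢˢᵃᵗ/P = Pᵢˢᵃᵗ/225.5.
  K_1 = 853.7/225.5 = 3.78581, K_2 = 637.5/225.5 = 2.82705, K_3 = 69.2/225.5 = 0.30687, K_4 = 62.0/225.5 = 0.27494
Material balance + equilibrium reduce to Σ zᵢ(Kᵢ−1)/(1+β(Kᵢ−1)) = 0.
g(0) = ΣzᵢKᵢ − 1 = 0.684 and g(1) = 1 − Σzᵢ/Kᵢ = -0.947, so a root lies in (0, 1).
Iterate (Newton) starting at β = 0.5:
  β = 0.500: g = -0.0673, g' = -1.148 → β = 0.441
Converged at β = 0.441.
Compositions from xᵢ = zᵢ/(1+β(Kᵢ−1)), yᵢ = Kᵢxᵢ:
  1: x = 0.074, y = 0.279
  2: x = 0.179, y = 0.507
  3: x = 0.277, y = 0.085
  4: x = 0.470, y = 0.129

y_4 = 0.129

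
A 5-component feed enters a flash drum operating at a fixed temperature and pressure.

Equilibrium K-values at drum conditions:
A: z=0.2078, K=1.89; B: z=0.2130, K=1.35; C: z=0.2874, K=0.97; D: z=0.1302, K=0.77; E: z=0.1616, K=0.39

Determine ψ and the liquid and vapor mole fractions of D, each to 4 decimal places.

Iterate (Newton) starting at ψ = 0.57:
  ψ = 0.5700: g = -0.00951, g' = -0.2413 → ψ = 0.5306
  ψ = 0.5306: g = -0.00013, g' = -0.2352 → ψ = 0.5301
Converged at ψ = 0.5301.
Compositions from xᵢ = zᵢ/(1+ψ(Kᵢ−1)), yᵢ = Kᵢxᵢ:
  A: x = 0.1412, y = 0.2669
  B: x = 0.1797, y = 0.2426
  C: x = 0.2920, y = 0.2833
  D: x = 0.1483, y = 0.1142
  E: x = 0.2388, y = 0.0931

ψ = 0.5301, x_D = 0.1483, y_D = 0.1142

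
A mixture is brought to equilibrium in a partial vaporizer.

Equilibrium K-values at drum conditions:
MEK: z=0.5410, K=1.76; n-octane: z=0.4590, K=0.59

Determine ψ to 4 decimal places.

Let ψ = V/F and solve Σ zᵢ(Kᵢ−1)/(1+ψ(Kᵢ−1)) = 0.
Feasibility: ΣzᵢKᵢ = 1.2230, Σzᵢ/Kᵢ = 1.0854 — both > 1, two phases present.
Binary case is linear: z₁(K₁−1)(1+ψ(K₂−1)) + z₂(K₂−1)(1+ψ(K₁−1)) = 0
⇒ ψ = [z₁(K₁−1)+z₂(K₂−1)] / [−(K₁−1)(K₂−1)] = 0.22297/0.31160 = 0.7156

ψ = 0.7156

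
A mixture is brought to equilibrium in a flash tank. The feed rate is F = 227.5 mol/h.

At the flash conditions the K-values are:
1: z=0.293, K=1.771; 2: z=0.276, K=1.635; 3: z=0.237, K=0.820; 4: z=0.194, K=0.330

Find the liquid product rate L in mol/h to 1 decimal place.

Material balance + equilibrium reduce to Σ zᵢ(Kᵢ−1)/(1+β(Kᵢ−1)) = 0.
g(0) = ΣzᵢKᵢ − 1 = 0.229 and g(1) = 1 − Σzᵢ/Kᵢ = -0.211, so a root lies in (0, 1).
Newton–Raphson from β = 0.55:
  β = 0.550: g = 0.0354, g' = -0.375 → β = 0.644
  β = 0.644: g = -0.0017, g' = -0.413 → β = 0.640
Converged at β = 0.640.
Then V = β·F = 0.6403·227.5 = 145.7 mol/h and L = F − V = 81.8 mol/h.

L = 81.8 mol/h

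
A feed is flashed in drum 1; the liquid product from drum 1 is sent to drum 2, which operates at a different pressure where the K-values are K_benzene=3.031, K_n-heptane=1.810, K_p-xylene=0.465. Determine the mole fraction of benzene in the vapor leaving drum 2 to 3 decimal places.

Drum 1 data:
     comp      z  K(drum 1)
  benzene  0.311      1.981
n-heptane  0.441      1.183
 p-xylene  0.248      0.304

y_benzene (drum 2) = 0.240

Drum 1:
Iterate (Newton) starting at ψ₁ = 0.53:
  ψ₁ = 0.530: g = 0.0008, g' = -0.443 → ψ₁ = 0.532
Converged at ψ₁ = 0.532.
Drum-1 compositions:
  benzene: x = 0.204, y = 0.405
  n-heptane: x = 0.402, y = 0.475
  p-xylene: x = 0.394, y = 0.120
Drum-2 feed = drum-1 liquid: z₂ = (0.2044, 0.4019, 0.3937).
Drum 2:
Iterate (Newton) starting at ψ₂ = 0.46:
  ψ₂ = 0.460: g = 0.1724, g' = -0.564 → ψ₂ = 0.766
  ψ₂ = 0.766: g = 0.0065, g' = -0.553 → ψ₂ = 0.778
Converged at ψ₂ = 0.778.
  benzene: x = 0.079, y = 0.240
  n-heptane: x = 0.247, y = 0.446
  p-xylene: x = 0.674, y = 0.313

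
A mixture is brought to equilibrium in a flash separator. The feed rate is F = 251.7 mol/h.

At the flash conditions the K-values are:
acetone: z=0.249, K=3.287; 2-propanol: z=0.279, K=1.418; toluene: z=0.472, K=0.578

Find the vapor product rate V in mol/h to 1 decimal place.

Material balance + equilibrium reduce to Σ zᵢ(Kᵢ−1)/(1+ψ(Kᵢ−1)) = 0.
g(0) = ΣzᵢKᵢ − 1 = 0.487 and g(1) = 1 − Σzᵢ/Kᵢ = -0.089, so a root lies in (0, 1).
Newton iteration, ψ⁰ = 0.61:
  ψ = 0.610: g = 0.0625, g' = -0.410 → ψ = 0.762
  ψ = 0.762: g = 0.0024, g' = -0.384 → ψ = 0.768
Converged at ψ = 0.768.
Then V = ψ·F = 0.7685·251.7 = 193.4 mol/h and L = F − V = 58.3 mol/h.

V = 193.4 mol/h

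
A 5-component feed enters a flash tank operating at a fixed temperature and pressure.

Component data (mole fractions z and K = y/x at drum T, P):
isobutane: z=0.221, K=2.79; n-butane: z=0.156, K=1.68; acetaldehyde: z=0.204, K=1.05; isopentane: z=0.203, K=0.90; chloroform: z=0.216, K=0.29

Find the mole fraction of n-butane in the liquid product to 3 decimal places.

Material balance + equilibrium reduce to Σ zᵢ(Kᵢ−1)/(1+ψ(Kᵢ−1)) = 0.
Feasibility: ΣzᵢKᵢ = 1.338, Σzᵢ/Kᵢ = 1.337 — both > 1, two phases present.
Newton–Raphson from ψ = 0.5:
  ψ = 0.500: g = 0.0387, g' = -0.502 → ψ = 0.577
  ψ = 0.577: g = -0.0007, g' = -0.524 → ψ = 0.576
Converged at ψ = 0.576.
Compositions from xᵢ = zᵢ/(1+ψ(Kᵢ−1)), yᵢ = Kᵢxᵢ:
  isobutane: x = 0.109, y = 0.304
  n-butane: x = 0.112, y = 0.188
  acetaldehyde: x = 0.198, y = 0.208
  isopentane: x = 0.215, y = 0.194
  chloroform: x = 0.365, y = 0.106

x_n-butane = 0.112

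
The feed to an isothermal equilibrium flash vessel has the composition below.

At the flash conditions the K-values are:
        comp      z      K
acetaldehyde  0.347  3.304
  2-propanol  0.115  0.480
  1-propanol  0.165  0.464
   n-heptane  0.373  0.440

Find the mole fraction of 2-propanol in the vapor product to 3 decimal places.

y_2-propanol = 0.068

Let ψ = V/F and solve Σ zᵢ(Kᵢ−1)/(1+ψ(Kᵢ−1)) = 0.
g(0) = ΣzᵢKᵢ − 1 = 0.442 and g(1) = 1 − Σzᵢ/Kᵢ = -0.548, so a root lies in (0, 1).
Iterate (Newton) starting at ψ = 0.49:
  ψ = 0.490: g = -0.1125, g' = -0.772 → ψ = 0.344
  ψ = 0.344: g = 0.0059, g' = -0.870 → ψ = 0.351
Converged at ψ = 0.351.
Compositions from xᵢ = zᵢ/(1+ψ(Kᵢ−1)), yᵢ = Kᵢxᵢ:
  acetaldehyde: x = 0.192, y = 0.634
  2-propanol: x = 0.141, y = 0.068
  1-propanol: x = 0.203, y = 0.094
  n-heptane: x = 0.464, y = 0.204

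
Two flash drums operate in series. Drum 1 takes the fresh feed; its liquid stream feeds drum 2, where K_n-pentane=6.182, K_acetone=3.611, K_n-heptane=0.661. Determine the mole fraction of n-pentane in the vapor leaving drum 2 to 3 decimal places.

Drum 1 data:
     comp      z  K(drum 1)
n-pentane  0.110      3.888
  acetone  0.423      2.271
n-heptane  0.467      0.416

y_n-pentane (drum 2) = 0.063

Drum 1:
Newton iteration, ψ₁⁰ = 0.55:
  ψ₁ = 0.550: g = 0.0374, g' = -0.719 → ψ₁ = 0.602
Converged at ψ₁ = 0.602.
Drum-1 compositions:
  n-pentane: x = 0.040, y = 0.156
  acetone: x = 0.240, y = 0.544
  n-heptane: x = 0.720, y = 0.300
Drum-2 feed = drum-1 liquid: z₂ = (0.0402, 0.2396, 0.7202).
Drum 2:
Let ψ₂ = V/F and solve Σ zᵢ(Kᵢ−1)/(1+ψ₂(Kᵢ−1)) = 0.
Feasibility: ΣzᵢKᵢ = 1.590, Σzᵢ/Kᵢ = 1.162 — both > 1, two phases present.
Iterate (Newton) starting at ψ₂ = 0.69:
  ψ₂ = 0.690: g = -0.0499, g' = -0.401 → ψ₂ = 0.566
  ψ₂ = 0.566: g = 0.0035, g' = -0.463 → ψ₂ = 0.573
Converged at ψ₂ = 0.573.
  n-pentane: x = 0.010, y = 0.063
  acetone: x = 0.096, y = 0.347
  n-heptane: x = 0.894, y = 0.591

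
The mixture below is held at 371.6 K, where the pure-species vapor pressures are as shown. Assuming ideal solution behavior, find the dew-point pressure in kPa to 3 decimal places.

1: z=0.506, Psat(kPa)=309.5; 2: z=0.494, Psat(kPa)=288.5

Pdew = 298.757 kPa

At the dew point ψ → 1, so Σzᵢ/Kᵢ = 1 with Kᵢ = Pᵢˢᵃᵗ/P ⇒ 1/P = Σzᵢ/Pᵢˢᵃᵗ.
1/P = 0.506/309.5 + 0.494/288.5 = 0.003347 ⇒ P = 298.757 kPa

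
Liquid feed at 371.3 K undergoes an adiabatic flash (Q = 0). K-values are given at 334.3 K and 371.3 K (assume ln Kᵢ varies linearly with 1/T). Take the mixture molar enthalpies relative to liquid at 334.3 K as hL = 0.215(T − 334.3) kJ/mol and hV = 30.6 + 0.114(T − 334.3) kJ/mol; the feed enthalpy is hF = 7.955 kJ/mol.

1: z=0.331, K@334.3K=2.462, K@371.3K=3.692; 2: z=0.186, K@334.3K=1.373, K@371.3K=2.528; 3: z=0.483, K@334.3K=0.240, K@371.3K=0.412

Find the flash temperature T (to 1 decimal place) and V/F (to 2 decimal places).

Adiabatic flash: solve Rachford–Rice at each trial T, then check hF = ψ·hV(T) + (1−ψ)·hL(T).
  T = 334.3 K: K = (2.462, 1.373, 0.240), RR gives ψ = 0.207, H_out = 6.345 kJ/mol
  T = 371.3 K: K = (3.692, 2.528, 0.412), RR gives ψ = 0.658, H_out = 25.631 kJ/mol
  T = 352.8 K: K = (3.047, 1.893, 0.319), RR gives ψ = 0.447, H_out = 16.809 kJ/mol
  T = 343.6 K: K = (2.748, 1.621, 0.278), RR gives ψ = 0.336, H_out = 11.952 kJ/mol
  T = 339.0 K: K = (2.605, 1.495, 0.259), RR gives ψ = 0.275, H_out = 9.289 kJ/mol
  T = 336.6 K: K = (2.531, 1.432, 0.249), RR gives ψ = 0.241, H_out = 7.817 kJ/mol
Linear interpolation between T = 336.6 (H_out = 7.817) and T = 339.0 (H_out = 9.289) on hF = 7.955 gives T ≈ 336.8 K, at which ψ = 0.24.

T = 336.8 K, V/F = 0.24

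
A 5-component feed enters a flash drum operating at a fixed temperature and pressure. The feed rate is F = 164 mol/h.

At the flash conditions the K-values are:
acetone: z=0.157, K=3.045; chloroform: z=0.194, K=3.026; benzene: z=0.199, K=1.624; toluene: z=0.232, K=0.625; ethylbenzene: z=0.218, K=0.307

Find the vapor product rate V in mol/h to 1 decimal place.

Material balance + equilibrium reduce to Σ zᵢ(Kᵢ−1)/(1+ψ(Kᵢ−1)) = 0.
Feasibility: ΣzᵢKᵢ = 1.600, Σzᵢ/Kᵢ = 1.320 — both > 1, two phases present.
Iterate (Newton) starting at ψ = 0.5:
  ψ = 0.500: g = 0.1104, g' = -0.697 → ψ = 0.658
Converged at ψ = 0.658.
Then V = ψ·F = 0.6582·164 = 108.0 mol/h and L = F − V = 56.0 mol/h.

V = 108.0 mol/h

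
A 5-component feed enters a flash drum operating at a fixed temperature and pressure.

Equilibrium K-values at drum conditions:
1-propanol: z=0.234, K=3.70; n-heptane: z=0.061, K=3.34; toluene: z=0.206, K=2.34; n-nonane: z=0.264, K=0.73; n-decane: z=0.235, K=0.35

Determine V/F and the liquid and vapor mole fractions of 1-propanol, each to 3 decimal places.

Material balance + equilibrium reduce to Σ zᵢ(Kᵢ−1)/(1+V/F(Kᵢ−1)) = 0.
Check two-phase: ΣzᵢKᵢ = 1.827 > 1 and Σzᵢ/Kᵢ = 1.203 > 1, so g(0) = 0.827 > 0 and g(1) = -0.203 < 0.
Newton–Raphson from V/F = 0.61:
  V/F = 0.610: g = 0.1109, g' = -0.712 → V/F = 0.766
  V/F = 0.766: g = -0.0006, g' = -0.738 → V/F = 0.765
Converged at V/F = 0.765.
Compositions from xᵢ = zᵢ/(1+V/F(Kᵢ−1)), yᵢ = Kᵢxᵢ:
  1-propanol: x = 0.076, y = 0.282
  n-heptane: x = 0.022, y = 0.073
  toluene: x = 0.102, y = 0.238
  n-nonane: x = 0.333, y = 0.243
  n-decane: x = 0.467, y = 0.164

V/F = 0.765, x_1-propanol = 0.076, y_1-propanol = 0.282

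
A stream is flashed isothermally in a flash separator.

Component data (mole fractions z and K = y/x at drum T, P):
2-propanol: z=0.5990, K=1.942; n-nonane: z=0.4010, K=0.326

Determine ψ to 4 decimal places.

Newton–Raphson from ψ = 0.63:
  ψ = 0.6300: g = -0.11562, g' = -0.7596 → ψ = 0.4778
  ψ = 0.4778: g = -0.00952, g' = -0.6491 → ψ = 0.4631
  ψ = 0.4631: g = -0.00005, g' = -0.6427 → ψ = 0.4630
Converged at ψ = 0.4630.

ψ = 0.4630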